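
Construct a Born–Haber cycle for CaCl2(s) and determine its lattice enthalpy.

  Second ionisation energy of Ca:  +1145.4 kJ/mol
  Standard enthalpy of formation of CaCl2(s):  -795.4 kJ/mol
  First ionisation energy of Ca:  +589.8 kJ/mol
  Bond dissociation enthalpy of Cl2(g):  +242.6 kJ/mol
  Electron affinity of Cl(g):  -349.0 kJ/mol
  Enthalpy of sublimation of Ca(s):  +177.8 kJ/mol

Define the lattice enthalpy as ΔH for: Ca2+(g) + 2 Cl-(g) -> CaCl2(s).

ΔHf° = 1·ΔHsub + 1·(ΣIE) + 1·D(Cl2) + 2·EA + U
-795.4 = 1·(+177.8) + 1·(+1735.2) + 1·(+242.6) + 2·(-349.0) + U
U = -795.4 − (+1457.6) = -2253.0 kJ/mol

U = -2253.0 kJ/mol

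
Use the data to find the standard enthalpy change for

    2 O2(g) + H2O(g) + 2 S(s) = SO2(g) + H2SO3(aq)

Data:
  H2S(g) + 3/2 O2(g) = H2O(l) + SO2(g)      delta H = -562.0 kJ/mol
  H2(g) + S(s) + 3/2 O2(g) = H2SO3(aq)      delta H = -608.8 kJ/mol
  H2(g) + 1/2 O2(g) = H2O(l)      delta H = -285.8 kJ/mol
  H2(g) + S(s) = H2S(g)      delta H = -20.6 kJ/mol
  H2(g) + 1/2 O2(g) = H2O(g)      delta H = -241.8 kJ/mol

equation 1 as written: -562.0 kJ/mol
equation 2 as written: -608.8 kJ/mol
equation 3 reversed: +285.8 kJ/mol
equation 4 as written: -20.6 kJ/mol
equation 5 reversed: +241.8 kJ/mol
Combining the equations, delta H = (-562.0) + (-608.8) + (+285.8) + (-20.6) + (+241.8) = -663.8 kJ/mol

delta H = -663.8 kJ/mol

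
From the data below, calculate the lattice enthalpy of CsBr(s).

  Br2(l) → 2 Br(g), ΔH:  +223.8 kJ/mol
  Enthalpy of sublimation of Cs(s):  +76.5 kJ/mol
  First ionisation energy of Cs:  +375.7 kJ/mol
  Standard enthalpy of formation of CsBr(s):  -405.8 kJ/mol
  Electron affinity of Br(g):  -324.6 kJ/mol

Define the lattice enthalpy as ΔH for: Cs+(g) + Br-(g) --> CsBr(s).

ΔHf° = 1·ΔHsub + 1·(ΣIE) + 1/2·D(Br2) + 1·EA + U
-405.8 = 1·(+76.5) + 1·(+375.7) + 1/2·(+223.8) + 1·(-324.6) + U
U = -405.8 − (+239.5) = -645.3 kJ/mol

U = -645.3 kJ/mol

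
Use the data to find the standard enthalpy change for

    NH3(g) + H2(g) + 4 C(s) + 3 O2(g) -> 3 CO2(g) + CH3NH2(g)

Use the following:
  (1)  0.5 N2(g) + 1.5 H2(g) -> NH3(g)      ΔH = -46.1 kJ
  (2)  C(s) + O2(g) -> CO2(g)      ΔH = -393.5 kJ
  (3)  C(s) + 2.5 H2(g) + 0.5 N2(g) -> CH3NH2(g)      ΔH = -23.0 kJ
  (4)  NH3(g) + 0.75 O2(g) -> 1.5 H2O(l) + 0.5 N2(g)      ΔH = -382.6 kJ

(1) reversed: +46.1 kJ
(2) × 3: (3)·(-393.5) = -1180.5 kJ
(3) as written: -23.0 kJ
(4): not needed.
ΔH = (-1)·(-46.1) + (3)·(-393.5) + (1)·(-23.0) = -1157.4 kJ

ΔH = -1157.4 kJ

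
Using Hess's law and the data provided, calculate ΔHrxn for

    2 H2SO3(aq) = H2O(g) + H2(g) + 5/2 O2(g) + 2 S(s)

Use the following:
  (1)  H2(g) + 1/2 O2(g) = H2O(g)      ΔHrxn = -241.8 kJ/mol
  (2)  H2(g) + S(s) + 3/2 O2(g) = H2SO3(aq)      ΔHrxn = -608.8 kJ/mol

(1) as written: -241.8 kJ/mol
(2) reversed and × 2: (-2)·(-608.8) = +1217.6 kJ/mol
ΔHrxn = (-241.8) + (+1217.6) = 975.8 kJ/mol

ΔHrxn = 975.8 kJ/mol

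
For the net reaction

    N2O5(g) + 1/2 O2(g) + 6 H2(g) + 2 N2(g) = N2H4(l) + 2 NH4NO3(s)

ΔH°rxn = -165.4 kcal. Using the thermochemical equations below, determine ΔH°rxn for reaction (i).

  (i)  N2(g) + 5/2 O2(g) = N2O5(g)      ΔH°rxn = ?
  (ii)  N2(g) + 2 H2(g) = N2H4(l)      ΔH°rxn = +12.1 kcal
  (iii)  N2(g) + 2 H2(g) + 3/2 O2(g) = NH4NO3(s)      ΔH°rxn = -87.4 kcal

ΔH°rxn = 2.7 kcal

(i) reversed (reverse to put N2O5(g) on the reactant side): contributes −x
(ii) as written (N2H4(l) already on the product side): +12.1 kcal
(iii) × 2 (scale by 2 for the 2 NH4NO3(s)): (2)·(-87.4) = -174.8 kcal
-165.4 = (+12.1) + (-174.8) − x
x = (-165.4 − (-162.7)) / (-1) = 2.7 kcal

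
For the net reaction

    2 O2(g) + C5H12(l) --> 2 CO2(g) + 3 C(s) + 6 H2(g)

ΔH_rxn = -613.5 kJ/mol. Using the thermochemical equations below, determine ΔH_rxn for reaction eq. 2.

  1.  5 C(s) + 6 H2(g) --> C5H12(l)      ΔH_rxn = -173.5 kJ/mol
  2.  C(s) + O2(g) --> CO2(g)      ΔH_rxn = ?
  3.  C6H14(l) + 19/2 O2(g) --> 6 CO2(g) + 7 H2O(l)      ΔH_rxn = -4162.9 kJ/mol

eq. 1 reversed: +173.5 kJ/mol
eq. 2 × 2: contributes 2·x
eq. 3: not needed.
-613.5 = (+173.5) + 2·x
x = (-613.5 − (+173.5)) / (2) = -393.5 kJ/mol

ΔH_rxn = -393.5 kJ/mol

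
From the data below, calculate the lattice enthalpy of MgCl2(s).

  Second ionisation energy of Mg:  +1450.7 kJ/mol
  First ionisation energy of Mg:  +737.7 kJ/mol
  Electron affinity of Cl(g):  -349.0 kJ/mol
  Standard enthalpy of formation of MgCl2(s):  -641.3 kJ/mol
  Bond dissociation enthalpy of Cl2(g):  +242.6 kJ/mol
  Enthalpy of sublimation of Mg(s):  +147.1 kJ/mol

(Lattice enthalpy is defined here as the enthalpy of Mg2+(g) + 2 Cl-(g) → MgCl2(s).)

ΔHf° = 1·ΔHsub + 1·(ΣIE) + 1·D(Cl2) + 2·EA + U
-641.3 = 1·(+147.1) + 1·(+2188.4) + 1·(+242.6) + 2·(-349.0) + U
U = -641.3 − (+1880.1) = -2521.4 kJ/mol

U = -2521.4 kJ/mol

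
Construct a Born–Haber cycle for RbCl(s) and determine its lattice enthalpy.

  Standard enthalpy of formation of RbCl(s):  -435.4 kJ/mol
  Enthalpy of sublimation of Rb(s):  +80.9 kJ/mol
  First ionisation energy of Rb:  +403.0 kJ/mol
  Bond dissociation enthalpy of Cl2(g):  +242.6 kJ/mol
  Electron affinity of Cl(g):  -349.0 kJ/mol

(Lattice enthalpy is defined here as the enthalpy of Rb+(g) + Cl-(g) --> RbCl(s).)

ΔHf° = 1·ΔHsub + 1·(ΣIE) + 1/2·D(Cl2) + 1·EA + U
-435.4 = 1·(+80.9) + 1·(+403.0) + 1/2·(+242.6) + 1·(-349.0) + U
U = -435.4 − (+256.2) = -691.6 kJ/mol

U = -691.6 kJ/mol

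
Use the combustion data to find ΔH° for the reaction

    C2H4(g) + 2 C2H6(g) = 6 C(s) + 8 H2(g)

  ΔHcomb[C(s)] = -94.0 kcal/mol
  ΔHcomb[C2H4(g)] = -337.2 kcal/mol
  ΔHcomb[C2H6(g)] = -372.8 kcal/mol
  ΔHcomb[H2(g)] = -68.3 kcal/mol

Using ΔH = Σ nΔHc°(reactants) − Σ nΔHc°(products):
= [1·(-337.2) + 2·(-372.8)] − [6·(-94.0) + 8·(-68.3)]
= 27.6 kcal/mol

ΔH° = 27.6 kcal/mol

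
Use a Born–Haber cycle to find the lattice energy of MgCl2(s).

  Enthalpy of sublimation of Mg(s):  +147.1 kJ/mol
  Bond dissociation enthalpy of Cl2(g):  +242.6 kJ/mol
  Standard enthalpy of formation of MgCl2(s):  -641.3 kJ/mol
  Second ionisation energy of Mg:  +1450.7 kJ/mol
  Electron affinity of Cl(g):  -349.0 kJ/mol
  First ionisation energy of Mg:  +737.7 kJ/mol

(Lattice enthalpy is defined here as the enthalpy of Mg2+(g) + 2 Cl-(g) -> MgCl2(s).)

ΔHf° = 1·ΔHsub + 1·(ΣIE) + 1·D(Cl2) + 2·EA + U
-641.3 = 1·(+147.1) + 1·(+2188.4) + 1·(+242.6) + 2·(-349.0) + U
U = -641.3 − (+1880.1) = -2521.4 kJ/mol

U = -2521.4 kJ/mol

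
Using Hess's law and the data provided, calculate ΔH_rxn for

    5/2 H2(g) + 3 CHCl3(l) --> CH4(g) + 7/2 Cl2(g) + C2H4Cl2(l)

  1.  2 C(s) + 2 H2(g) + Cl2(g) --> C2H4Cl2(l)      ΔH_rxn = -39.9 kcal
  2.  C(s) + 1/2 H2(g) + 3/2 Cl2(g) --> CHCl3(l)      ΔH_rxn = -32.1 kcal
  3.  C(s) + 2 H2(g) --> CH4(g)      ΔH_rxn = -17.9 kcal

ΔH_rxn = 38.5 kcal

eq. 1 as written: -39.9 kcal
eq. 2 reversed and × 3: (-3)·(-32.1) = +96.3 kcal
eq. 3 as written: -17.9 kcal
Summing the manipulated equations, ΔH_rxn = (-39.9) + (+96.3) + (-17.9) = 38.5 kcal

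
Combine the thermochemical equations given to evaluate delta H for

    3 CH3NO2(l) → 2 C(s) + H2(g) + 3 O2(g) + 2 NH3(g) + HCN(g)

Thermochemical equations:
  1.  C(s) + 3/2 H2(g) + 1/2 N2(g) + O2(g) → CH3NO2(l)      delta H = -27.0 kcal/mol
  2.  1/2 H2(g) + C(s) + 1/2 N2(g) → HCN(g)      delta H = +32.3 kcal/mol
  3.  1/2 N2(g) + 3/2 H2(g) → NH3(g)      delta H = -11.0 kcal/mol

delta H = 91.3 kcal/mol

eq. 1 reversed and × 3 (reverse to put CH3NO2(l) on the reactant side; ×3 to match 3 CH3NO2(l) in the target): (-3)·(-27.0) = +81.0 kcal/mol
eq. 2 as written (HCN(g) already on the product side): +32.3 kcal/mol
eq. 3 × 2 (×2 to match 2 NH3(g) in the target): (2)·(-11.0) = -22.0 kcal/mol
Since enthalpy is a state function, delta H = (-3)·(-27.0) + (1)·(+32.3) + (2)·(-11.0) = 91.3 kcal/mol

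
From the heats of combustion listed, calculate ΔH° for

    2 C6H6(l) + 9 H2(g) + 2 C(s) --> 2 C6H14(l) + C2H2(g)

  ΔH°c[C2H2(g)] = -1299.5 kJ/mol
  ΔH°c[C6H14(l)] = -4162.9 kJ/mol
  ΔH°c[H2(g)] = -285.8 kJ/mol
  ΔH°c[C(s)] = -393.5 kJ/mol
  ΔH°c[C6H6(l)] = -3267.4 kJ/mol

Using ΔH = Σ nΔHc°(reactants) − Σ nΔHc°(products):
= [2·(-3267.4) + 9·(-285.8) + 2·(-393.5)] − [2·(-4162.9) + 1·(-1299.5)]
= -268.7 kJ/mol

ΔH° = -268.7 kJ/mol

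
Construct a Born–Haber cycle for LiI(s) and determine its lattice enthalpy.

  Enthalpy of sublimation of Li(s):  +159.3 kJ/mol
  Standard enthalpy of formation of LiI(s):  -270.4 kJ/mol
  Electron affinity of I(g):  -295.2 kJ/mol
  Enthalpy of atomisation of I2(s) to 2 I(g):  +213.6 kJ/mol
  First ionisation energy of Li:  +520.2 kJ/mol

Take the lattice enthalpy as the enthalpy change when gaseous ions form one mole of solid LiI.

U = -761.5 kJ/mol

ΔHf° = 1·ΔHsub + 1·(ΣIE) + 1/2·D(I2) + 1·EA + U
-270.4 = 1·(+159.3) + 1·(+520.2) + 1/2·(+213.6) + 1·(-295.2) + U
U = -270.4 − (+491.1) = -761.5 kJ/mol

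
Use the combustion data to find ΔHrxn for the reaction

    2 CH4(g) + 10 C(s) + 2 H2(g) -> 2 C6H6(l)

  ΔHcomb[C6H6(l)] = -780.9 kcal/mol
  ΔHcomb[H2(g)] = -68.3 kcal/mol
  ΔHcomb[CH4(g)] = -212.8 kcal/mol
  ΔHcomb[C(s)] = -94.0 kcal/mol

ΔHrxn = 59.6 kcal/mol

With combustion enthalpies, reactants minus products:
= [2·(-212.8) + 10·(-94.0) + 2·(-68.3)] − [2·(-780.9)]
= 59.6 kcal/mol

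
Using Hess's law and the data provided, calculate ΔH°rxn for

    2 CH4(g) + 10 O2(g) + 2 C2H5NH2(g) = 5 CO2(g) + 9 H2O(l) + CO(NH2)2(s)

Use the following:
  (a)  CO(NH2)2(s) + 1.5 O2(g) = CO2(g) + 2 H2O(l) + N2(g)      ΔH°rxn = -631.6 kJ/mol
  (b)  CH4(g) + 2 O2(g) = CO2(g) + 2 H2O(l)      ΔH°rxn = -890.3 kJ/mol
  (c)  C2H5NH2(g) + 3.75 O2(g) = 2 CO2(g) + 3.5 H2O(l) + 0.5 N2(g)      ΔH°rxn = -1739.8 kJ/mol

ΔH°rxn = -4628.6 kJ/mol

(a) reversed: +631.6 kJ/mol
(b) × 2: (2)·(-890.3) = -1780.6 kJ/mol
(c) × 2: (2)·(-1739.8) = -3479.6 kJ/mol
ΔH°rxn = (-1)·(-631.6) + (2)·(-890.3) + (2)·(-1739.8) = -4628.6 kJ/mol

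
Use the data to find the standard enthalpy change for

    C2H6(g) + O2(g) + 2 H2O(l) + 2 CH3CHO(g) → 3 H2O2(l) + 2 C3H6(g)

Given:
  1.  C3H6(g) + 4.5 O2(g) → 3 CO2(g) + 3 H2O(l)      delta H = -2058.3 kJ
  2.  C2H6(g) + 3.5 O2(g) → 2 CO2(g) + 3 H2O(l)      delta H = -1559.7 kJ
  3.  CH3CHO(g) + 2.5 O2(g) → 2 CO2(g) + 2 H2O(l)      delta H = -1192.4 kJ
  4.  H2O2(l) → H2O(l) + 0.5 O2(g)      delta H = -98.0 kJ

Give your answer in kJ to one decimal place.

eq. 1 reversed and × 2: (-2)·(-2058.3) = +4116.6 kJ
eq. 2 as written: -1559.7 kJ
eq. 3 × 2: (2)·(-1192.4) = -2384.8 kJ
eq. 4 reversed and × 3: (-3)·(-98.0) = +294.0 kJ
Summing the manipulated equations, delta H = (+4116.6) + (-1559.7) + (-2384.8) + (+294.0) = 466.1 kJ

delta H = 466.1 kJ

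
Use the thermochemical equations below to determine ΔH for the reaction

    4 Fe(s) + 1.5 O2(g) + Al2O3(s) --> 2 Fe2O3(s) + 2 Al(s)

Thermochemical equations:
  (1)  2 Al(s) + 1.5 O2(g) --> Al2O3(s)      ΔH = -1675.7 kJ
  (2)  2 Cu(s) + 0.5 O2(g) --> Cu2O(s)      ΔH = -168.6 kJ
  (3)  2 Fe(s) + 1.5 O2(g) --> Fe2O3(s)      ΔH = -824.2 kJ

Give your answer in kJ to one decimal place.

ΔH = 27.3 kJ

(1) reversed: +1675.7 kJ
(2): not needed.
(3) × 2: (2)·(-824.2) = -1648.4 kJ
ΔH = (-1)·(-1675.7) + (2)·(-824.2) = 27.3 kJ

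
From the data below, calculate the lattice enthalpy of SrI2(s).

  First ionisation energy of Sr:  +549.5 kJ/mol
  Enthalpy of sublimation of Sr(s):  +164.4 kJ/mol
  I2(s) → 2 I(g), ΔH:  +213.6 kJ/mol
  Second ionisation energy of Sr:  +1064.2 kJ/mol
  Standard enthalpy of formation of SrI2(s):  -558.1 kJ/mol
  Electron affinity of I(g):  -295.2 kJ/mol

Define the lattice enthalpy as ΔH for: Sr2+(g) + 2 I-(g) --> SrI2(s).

U = -1959.4 kJ/mol

ΔHf° = 1·ΔHsub + 1·(ΣIE) + 1·D(I2) + 2·EA + U
-558.1 = 1·(+164.4) + 1·(+1613.7) + 1·(+213.6) + 2·(-295.2) + U
U = -558.1 − (+1401.3) = -1959.4 kJ/mol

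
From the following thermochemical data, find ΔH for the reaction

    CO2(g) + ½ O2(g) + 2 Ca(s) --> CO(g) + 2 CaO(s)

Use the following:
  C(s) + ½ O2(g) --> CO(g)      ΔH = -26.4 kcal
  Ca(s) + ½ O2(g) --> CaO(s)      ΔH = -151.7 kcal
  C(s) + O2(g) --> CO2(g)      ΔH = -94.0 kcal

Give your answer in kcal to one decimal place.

equation 1 as written: -26.4 kcal
equation 2 × 2: (2)·(-151.7) = -303.4 kcal
equation 3 reversed: +94.0 kcal
Since enthalpy is a state function, ΔH = (-26.4) + (-303.4) + (+94.0) = -235.8 kcal

ΔH = -235.8 kcal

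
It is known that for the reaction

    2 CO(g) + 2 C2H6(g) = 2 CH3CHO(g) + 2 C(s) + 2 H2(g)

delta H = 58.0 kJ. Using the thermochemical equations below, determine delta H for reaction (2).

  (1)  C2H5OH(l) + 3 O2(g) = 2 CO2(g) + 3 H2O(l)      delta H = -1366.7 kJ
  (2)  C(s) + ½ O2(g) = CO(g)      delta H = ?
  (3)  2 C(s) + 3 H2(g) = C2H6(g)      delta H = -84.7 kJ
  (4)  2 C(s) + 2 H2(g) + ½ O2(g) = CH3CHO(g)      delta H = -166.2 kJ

(1): not needed (H2O(l) appears nowhere else).
(2) reversed and × 2 (CO(g) must end up as a reactant; scale by 2 for the 2 CO(g)): contributes −2·x
(3) reversed and × 2 (reverse to put C2H6(g) on the reactant side; scale by 2 for the 2 C2H6(g)): (-2)·(-84.7) = +169.4 kJ
(4) × 2 (×2 to match 2 CH3CHO(g) in the target): (2)·(-166.2) = -332.4 kJ
+58.0 = (+169.4) + (-332.4) − 2·x
x = (+58.0 − (-163.0)) / (-2) = -110.5 kJ

delta H = -110.5 kJ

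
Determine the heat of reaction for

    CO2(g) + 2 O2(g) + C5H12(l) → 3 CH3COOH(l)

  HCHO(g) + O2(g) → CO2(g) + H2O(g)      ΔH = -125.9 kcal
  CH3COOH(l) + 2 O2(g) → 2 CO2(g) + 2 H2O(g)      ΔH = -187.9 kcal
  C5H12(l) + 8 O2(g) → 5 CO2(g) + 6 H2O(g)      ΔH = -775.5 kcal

ΔH = -211.8 kcal

equation 1: not needed.
equation 2 reversed and × 3: (-3)·(-187.9) = +563.7 kcal
equation 3 as written: -775.5 kcal
ΔH = (-3)·(-187.9) + (1)·(-775.5) = -211.8 kcal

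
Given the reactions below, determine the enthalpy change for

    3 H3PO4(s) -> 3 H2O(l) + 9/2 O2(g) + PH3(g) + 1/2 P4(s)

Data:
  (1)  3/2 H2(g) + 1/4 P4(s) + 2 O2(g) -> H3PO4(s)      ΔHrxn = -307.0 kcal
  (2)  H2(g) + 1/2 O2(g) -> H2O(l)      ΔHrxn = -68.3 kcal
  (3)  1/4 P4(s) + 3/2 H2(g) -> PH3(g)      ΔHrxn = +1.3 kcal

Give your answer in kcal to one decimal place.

ΔHrxn = 717.4 kcal

(1) reversed and × 3 (reverse to put H3PO4(s) on the reactant side; scale by 3 for the 3 H3PO4(s)): (-3)·(-307.0) = +921.0 kcal
(2) × 3 (×3 to match 3 H2O(l) in the target): (3)·(-68.3) = -204.9 kcal
(3) as written (PH3(g) already on the product side): +1.3 kcal
ΔHrxn = (+921.0) + (-204.9) + (+1.3) = 717.4 kcal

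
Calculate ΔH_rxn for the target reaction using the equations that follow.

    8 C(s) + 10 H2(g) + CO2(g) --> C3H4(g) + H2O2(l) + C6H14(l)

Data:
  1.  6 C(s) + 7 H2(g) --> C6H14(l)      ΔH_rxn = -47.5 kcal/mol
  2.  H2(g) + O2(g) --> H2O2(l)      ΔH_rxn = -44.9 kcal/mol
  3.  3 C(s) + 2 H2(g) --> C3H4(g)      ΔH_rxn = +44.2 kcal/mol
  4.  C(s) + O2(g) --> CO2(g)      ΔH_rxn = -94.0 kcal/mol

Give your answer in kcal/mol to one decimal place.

eq. 1 as written: -47.5 kcal/mol
eq. 2 as written: -44.9 kcal/mol
eq. 3 as written: +44.2 kcal/mol
eq. 4 reversed: +94.0 kcal/mol
ΔH_rxn = (-47.5) + (-44.9) + (+44.2) + (+94.0) = 45.8 kcal/mol

ΔH_rxn = 45.8 kcal/mol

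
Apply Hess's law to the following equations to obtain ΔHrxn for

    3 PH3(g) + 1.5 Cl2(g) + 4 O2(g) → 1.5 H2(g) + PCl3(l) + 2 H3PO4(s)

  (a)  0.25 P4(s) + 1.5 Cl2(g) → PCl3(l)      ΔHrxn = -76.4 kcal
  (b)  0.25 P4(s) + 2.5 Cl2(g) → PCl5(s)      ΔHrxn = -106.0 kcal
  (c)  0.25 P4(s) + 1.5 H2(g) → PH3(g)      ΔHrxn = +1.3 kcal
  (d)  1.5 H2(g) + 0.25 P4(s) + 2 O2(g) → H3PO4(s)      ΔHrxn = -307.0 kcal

ΔHrxn = -694.3 kcal

(a) as written (PCl3(l) already on the product side): -76.4 kcal
(b): not needed (PCl5(s) appears nowhere else).
(c) reversed and × 3 (reverse to put PH3(g) on the reactant side; scale by 3 for the 3 PH3(g)): (-3)·(+1.3) = -3.9 kcal
(d) × 2 (×2 to match 2 H3PO4(s) in the target): (2)·(-307.0) = -614.0 kcal
ΔHrxn = (1)·(-76.4) + (-3)·(+1.3) + (2)·(-307.0) = -694.3 kcal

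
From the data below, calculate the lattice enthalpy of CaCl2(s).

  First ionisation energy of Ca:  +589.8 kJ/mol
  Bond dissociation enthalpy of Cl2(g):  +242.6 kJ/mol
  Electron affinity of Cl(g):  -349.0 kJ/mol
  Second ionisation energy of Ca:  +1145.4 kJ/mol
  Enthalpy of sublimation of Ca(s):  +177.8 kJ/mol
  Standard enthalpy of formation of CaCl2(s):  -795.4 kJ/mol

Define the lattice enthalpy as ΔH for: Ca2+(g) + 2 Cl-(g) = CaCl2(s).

U = -2253.0 kJ/mol

ΔHf° = 1·ΔHsub + 1·(ΣIE) + 1·D(Cl2) + 2·EA + U
-795.4 = 1·(+177.8) + 1·(+1735.2) + 1·(+242.6) + 2·(-349.0) + U
U = -795.4 − (+1457.6) = -2253.0 kJ/mol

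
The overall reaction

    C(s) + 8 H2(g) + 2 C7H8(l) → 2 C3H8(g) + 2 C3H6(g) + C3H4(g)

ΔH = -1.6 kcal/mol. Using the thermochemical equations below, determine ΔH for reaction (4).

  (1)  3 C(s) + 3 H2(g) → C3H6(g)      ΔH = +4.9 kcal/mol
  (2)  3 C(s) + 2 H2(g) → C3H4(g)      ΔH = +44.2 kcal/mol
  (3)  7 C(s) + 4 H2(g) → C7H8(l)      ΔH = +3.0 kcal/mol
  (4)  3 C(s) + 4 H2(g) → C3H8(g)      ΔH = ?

(1) × 2 (scale by 2 for the 2 C3H6(g)): (2)·(+4.9) = +9.8 kcal/mol
(2) as written (C3H4(g) already on the product side): +44.2 kcal/mol
(3) reversed and × 2 (C7H8(l) must end up as a reactant; ×2 to match 2 C7H8(l) in the target): (-2)·(+3.0) = -6.0 kcal/mol
(4) × 2 (scale by 2 for the 2 C3H8(g)): contributes 2·x
-1.6 = (+9.8) + (+44.2) + (-6.0) + 2·x
x = (-1.6 − (+48.0)) / (2) = -24.8 kcal/mol

ΔH = -24.8 kcal/mol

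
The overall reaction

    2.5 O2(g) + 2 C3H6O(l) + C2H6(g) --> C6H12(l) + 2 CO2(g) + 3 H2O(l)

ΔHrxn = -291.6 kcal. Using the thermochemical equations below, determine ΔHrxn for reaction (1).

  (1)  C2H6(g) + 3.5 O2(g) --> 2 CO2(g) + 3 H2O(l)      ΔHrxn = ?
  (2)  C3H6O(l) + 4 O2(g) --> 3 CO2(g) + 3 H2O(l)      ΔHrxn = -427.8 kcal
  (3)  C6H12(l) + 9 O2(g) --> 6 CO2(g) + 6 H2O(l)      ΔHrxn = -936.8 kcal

ΔHrxn = -372.8 kcal

(1) as written (C2H6(g) already on the reactant side): contributes x
(2) × 2 (×2 to match 2 C3H6O(l) in the target): (2)·(-427.8) = -855.6 kcal
(3) reversed (C6H12(l) must end up as a product): +936.8 kcal
-291.6 = (-855.6) + (+936.8) + x
x = (-291.6 − (+81.2)) / (1) = -372.8 kcal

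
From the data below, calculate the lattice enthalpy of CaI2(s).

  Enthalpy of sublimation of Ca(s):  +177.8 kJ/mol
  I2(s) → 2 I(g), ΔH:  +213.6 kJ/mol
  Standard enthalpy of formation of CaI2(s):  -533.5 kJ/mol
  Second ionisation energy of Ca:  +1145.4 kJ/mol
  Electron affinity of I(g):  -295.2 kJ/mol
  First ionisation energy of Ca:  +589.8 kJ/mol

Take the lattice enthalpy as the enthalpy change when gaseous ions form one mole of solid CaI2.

U = -2069.7 kJ/mol

ΔHf° = 1·ΔHsub + 1·(ΣIE) + 1·D(I2) + 2·EA + U
-533.5 = 1·(+177.8) + 1·(+1735.2) + 1·(+213.6) + 2·(-295.2) + U
U = -533.5 − (+1536.2) = -2069.7 kJ/mol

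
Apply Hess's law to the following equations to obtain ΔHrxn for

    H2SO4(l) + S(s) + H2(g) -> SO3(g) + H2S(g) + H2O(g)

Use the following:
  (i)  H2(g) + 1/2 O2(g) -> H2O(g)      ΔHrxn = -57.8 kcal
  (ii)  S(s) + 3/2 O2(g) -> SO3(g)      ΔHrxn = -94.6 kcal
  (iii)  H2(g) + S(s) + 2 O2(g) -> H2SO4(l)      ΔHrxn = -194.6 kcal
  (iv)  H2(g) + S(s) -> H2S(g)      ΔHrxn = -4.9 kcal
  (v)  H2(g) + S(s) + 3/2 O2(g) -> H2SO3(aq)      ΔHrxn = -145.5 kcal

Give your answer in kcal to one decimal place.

(i) as written: -57.8 kcal
(ii) as written: -94.6 kcal
(iii) reversed: +194.6 kcal
(iv) as written: -4.9 kcal
(v): not needed.
ΔHrxn = (-57.8) + (-94.6) + (+194.6) + (-4.9) = 37.3 kcal

ΔHrxn = 37.3 kcal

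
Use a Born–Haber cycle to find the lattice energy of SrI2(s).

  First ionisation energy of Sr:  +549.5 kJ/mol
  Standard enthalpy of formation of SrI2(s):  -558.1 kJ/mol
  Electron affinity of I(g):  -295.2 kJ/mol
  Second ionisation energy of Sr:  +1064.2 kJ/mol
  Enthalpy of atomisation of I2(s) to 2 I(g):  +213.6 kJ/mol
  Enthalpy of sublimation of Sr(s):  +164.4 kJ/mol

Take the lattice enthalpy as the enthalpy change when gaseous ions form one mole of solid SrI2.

ΔHf° = 1·ΔHsub + 1·(ΣIE) + 1·D(I2) + 2·EA + U
-558.1 = 1·(+164.4) + 1·(+1613.7) + 1·(+213.6) + 2·(-295.2) + U
U = -558.1 − (+1401.3) = -1959.4 kJ/mol

U = -1959.4 kJ/mol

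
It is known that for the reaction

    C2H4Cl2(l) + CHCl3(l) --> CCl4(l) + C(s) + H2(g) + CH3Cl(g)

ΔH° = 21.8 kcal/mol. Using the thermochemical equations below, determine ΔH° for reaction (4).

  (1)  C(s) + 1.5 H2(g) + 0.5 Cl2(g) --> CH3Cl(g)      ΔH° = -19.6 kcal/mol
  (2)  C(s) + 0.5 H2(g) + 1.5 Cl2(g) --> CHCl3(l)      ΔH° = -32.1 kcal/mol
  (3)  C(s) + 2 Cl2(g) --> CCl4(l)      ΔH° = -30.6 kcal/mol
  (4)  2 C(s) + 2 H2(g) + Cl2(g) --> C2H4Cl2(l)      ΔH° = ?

(1) as written: -19.6 kcal/mol
(2) reversed: +32.1 kcal/mol
(3) as written: -30.6 kcal/mol
(4) reversed: contributes −x
+21.8 = (-19.6) + (+32.1) + (-30.6) − x
x = (+21.8 − (-18.1)) / (-1) = -39.9 kcal/mol

ΔH° = -39.9 kcal/mol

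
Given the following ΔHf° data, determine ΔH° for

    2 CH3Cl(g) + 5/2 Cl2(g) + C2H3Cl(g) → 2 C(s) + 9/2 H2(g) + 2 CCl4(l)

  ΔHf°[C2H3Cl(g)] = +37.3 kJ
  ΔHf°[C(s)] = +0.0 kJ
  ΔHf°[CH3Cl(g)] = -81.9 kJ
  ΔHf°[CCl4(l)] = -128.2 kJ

Products: 2·(+0.0) + 9/2·(+0.0) + 2·(-128.2) = -256.4
Reactants: 2·(-81.9) + 5/2·(+0.0) + 1·(+37.3) = -126.5
ΔH° = (-256.4) − (-126.5) = -129.9 kJ

ΔH° = -129.9 kJ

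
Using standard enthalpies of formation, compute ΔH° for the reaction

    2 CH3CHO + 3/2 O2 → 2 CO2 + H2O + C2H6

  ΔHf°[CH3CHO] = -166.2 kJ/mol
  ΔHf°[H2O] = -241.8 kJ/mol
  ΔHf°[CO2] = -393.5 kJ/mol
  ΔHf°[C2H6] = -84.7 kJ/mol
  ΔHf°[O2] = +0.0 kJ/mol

ΔH° = -781.1 kJ/mol

Products: 2·(-393.5) + 1·(-241.8) + 1·(-84.7) = -1113.5
Reactants: 2·(-166.2) + 3/2·(+0.0) = -332.4
ΔH° = (-1113.5) − (-332.4) = -781.1 kJ/mol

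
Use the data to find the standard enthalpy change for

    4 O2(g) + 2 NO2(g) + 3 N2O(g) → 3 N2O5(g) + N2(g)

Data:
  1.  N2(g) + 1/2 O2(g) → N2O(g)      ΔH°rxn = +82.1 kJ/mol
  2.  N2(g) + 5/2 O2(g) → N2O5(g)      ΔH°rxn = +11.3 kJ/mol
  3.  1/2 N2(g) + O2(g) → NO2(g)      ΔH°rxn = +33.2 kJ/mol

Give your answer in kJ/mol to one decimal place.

eq. 1 reversed and × 3: (-3)·(+82.1) = -246.3 kJ/mol
eq. 2 × 3: (3)·(+11.3) = +33.9 kJ/mol
eq. 3 reversed and × 2: (-2)·(+33.2) = -66.4 kJ/mol
ΔH°rxn = (-3)·(+82.1) + (3)·(+11.3) + (-2)·(+33.2) = -278.8 kJ/mol

ΔH°rxn = -278.8 kJ/mol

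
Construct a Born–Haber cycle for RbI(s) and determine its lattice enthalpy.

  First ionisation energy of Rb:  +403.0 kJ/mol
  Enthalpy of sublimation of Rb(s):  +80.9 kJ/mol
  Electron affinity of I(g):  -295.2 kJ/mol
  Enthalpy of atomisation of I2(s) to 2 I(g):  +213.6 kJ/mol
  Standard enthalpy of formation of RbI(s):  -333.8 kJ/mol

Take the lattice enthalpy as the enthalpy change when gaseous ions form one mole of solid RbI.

ΔHf° = 1·ΔHsub + 1·(ΣIE) + 1/2·D(I2) + 1·EA + U
-333.8 = 1·(+80.9) + 1·(+403.0) + 1/2·(+213.6) + 1·(-295.2) + U
U = -333.8 − (+295.5) = -629.3 kJ/mol

U = -629.3 kJ/mol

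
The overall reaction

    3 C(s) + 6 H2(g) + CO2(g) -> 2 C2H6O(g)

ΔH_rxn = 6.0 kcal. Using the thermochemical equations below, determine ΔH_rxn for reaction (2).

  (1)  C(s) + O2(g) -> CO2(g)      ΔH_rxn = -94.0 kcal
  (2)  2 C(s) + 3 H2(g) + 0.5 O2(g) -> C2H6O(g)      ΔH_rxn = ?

ΔH_rxn = -44.0 kcal

(1) reversed (CO2(g) must end up as a reactant): +94.0 kcal
(2) × 2 (scale by 2 for the 2 C2H6O(g)): contributes 2·x
+6.0 = (+94.0) + 2·x
x = (+6.0 − (+94.0)) / (2) = -44.0 kcal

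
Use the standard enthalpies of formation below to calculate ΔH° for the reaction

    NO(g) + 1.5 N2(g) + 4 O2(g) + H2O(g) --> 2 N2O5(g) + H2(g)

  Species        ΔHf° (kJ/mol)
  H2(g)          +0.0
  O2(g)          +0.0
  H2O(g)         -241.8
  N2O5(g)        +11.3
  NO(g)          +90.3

ΔH° = 174.1 kJ/mol

Products: 2·(+11.3) + 1·(+0.0) = +22.6
Reactants: 1·(+90.3) + 3/2·(+0.0) + 4·(+0.0) + 1·(-241.8) = -151.5
ΔH° = (+22.6) − (-151.5) = 174.1 kJ/mol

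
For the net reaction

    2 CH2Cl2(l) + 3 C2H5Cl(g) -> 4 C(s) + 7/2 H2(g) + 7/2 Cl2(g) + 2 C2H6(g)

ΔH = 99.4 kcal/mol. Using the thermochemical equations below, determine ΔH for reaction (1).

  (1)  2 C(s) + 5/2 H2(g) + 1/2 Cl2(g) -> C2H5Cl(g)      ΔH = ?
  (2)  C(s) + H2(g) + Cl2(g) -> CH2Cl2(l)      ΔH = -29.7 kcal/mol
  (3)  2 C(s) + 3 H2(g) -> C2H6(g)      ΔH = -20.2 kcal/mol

ΔH = -26.8 kcal/mol

(1) reversed and × 3: contributes −3·x
(2) reversed and × 2: (-2)·(-29.7) = +59.4 kcal/mol
(3) × 2: (2)·(-20.2) = -40.4 kcal/mol
+99.4 = (+59.4) + (-40.4) − 3·x
x = (+99.4 − (+19.0)) / (-3) = -26.8 kcal/mol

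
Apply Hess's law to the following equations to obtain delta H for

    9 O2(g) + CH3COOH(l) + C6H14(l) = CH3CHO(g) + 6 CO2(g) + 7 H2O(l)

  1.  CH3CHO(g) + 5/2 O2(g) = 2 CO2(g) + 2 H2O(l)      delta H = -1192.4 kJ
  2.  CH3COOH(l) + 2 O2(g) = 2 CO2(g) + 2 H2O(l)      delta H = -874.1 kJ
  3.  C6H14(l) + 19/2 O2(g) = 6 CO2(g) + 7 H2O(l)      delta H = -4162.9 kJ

delta H = -3844.6 kJ

eq. 1 reversed (reverse to put CH3CHO(g) on the product side): +1192.4 kJ
eq. 2 as written (CH3COOH(l) already on the reactant side): -874.1 kJ
eq. 3 as written (C6H14(l) already on the reactant side): -4162.9 kJ
delta H = (+1192.4) + (-874.1) + (-4162.9) = -3844.6 kJ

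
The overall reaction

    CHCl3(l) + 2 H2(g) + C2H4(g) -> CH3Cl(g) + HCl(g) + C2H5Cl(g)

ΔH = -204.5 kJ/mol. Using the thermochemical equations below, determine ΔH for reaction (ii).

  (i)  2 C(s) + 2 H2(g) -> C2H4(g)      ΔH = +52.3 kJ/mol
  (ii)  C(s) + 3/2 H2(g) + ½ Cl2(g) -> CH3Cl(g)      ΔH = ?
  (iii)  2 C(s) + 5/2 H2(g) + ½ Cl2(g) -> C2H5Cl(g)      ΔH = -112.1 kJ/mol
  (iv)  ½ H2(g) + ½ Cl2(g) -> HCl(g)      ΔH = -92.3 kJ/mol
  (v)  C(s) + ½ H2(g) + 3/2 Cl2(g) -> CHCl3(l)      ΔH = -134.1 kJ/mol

ΔH = -81.9 kJ/mol

(i) reversed (reverse to put C2H4(g) on the reactant side): -52.3 kJ/mol
(ii) as written (CH3Cl(g) already on the product side): contributes x
(iii) as written (C2H5Cl(g) already on the product side): -112.1 kJ/mol
(iv) as written (HCl(g) already on the product side): -92.3 kJ/mol
(v) reversed (CHCl3(l) must end up as a reactant): +134.1 kJ/mol
-204.5 = (-52.3) + (-112.1) + (-92.3) + (+134.1) + x
x = (-204.5 − (-122.6)) / (1) = -81.9 kJ/mol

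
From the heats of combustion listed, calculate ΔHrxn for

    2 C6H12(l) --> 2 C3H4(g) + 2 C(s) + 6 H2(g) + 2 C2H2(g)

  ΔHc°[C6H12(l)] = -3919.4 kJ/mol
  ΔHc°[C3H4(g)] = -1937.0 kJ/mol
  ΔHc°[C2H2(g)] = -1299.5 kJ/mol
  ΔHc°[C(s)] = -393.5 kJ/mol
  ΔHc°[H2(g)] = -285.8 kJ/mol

ΔHrxn = 1136.0 kJ/mol

With combustion enthalpies, reactants minus products:
= [2·(-3919.4)] − [2·(-1937.0) + 2·(-393.5) + 6·(-285.8) + 2·(-1299.5)]
= 1136.0 kJ/mol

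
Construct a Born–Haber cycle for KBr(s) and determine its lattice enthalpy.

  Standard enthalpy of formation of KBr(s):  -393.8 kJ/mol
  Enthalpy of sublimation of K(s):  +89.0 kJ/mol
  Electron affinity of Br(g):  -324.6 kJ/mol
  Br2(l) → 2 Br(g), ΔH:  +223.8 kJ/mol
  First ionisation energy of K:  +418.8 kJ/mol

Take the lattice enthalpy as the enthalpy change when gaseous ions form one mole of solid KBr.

U = -688.9 kJ/mol

ΔHf° = 1·ΔHsub + 1·(ΣIE) + 1/2·D(Br2) + 1·EA + U
-393.8 = 1·(+89.0) + 1·(+418.8) + 1/2·(+223.8) + 1·(-324.6) + U
U = -393.8 − (+295.1) = -688.9 kJ/mol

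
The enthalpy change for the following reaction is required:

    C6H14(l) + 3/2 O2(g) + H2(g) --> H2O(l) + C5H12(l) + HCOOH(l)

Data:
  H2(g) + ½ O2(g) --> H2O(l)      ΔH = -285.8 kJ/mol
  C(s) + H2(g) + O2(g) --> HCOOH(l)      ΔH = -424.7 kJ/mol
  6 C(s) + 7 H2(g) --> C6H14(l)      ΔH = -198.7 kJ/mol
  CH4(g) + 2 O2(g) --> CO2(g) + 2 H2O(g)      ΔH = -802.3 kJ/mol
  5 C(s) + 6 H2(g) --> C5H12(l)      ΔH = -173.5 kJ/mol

equation 1 as written (H2O(l) already on the product side): -285.8 kJ/mol
equation 2 as written (HCOOH(l) already on the product side): -424.7 kJ/mol
equation 3 reversed (reverse to put C6H14(l) on the reactant side): +198.7 kJ/mol
equation 4: not needed (H2O(g) appears nowhere else).
equation 5 as written (C5H12(l) already on the product side): -173.5 kJ/mol
Since enthalpy is a state function, ΔH = (1)·(-285.8) + (1)·(-424.7) + (-1)·(-198.7) + (1)·(-173.5) = -685.3 kJ/mol

ΔH = -685.3 kJ/mol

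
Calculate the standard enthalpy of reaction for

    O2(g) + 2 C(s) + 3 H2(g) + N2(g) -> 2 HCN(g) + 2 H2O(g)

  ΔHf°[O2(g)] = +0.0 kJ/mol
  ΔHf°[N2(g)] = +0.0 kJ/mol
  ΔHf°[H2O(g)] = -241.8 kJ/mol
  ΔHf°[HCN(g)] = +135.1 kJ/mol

ΔH° = -213.4 kJ/mol

ΔH°rxn = Σ nΔHf°(products) − Σ nΔHf°(reactants).
Products: 2·(+135.1) + 2·(-241.8) = -213.4
Reactants: 1·(+0.0) + 2·(+0.0) + 3·(+0.0) + 1·(+0.0) = +0.0
ΔH° = (-213.4) − (+0.0) = -213.4 kJ/mol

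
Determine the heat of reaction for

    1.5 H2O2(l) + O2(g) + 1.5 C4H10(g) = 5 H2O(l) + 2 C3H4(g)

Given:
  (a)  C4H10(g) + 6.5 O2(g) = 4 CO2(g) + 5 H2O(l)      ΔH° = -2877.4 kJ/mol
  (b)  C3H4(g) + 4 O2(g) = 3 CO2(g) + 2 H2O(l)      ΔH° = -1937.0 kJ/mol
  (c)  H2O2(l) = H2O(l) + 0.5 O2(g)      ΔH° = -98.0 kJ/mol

(a) × 3/2 (scale by 3/2 for the 3/2 C4H10(g)): (3/2)·(-2877.4) = -4316.1 kJ/mol
(b) reversed and × 2 (C3H4(g) must end up as a product; scale by 2 for the 2 C3H4(g)): (-2)·(-1937.0) = +3874.0 kJ/mol
(c) × 3/2 (scale by 3/2 for the 3/2 H2O2(l)): (3/2)·(-98.0) = -147.0 kJ/mol
ΔH° = (3/2)·(-2877.4) + (-2)·(-1937.0) + (3/2)·(-98.0) = -589.1 kJ/mol

ΔH° = -589.1 kJ/mol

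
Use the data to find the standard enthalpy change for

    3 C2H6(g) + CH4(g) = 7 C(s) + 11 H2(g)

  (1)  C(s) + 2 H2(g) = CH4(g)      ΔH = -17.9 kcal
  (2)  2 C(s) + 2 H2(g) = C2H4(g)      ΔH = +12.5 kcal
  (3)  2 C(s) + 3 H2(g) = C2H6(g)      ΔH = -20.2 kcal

(1) reversed: +17.9 kcal
(2): not needed.
(3) reversed and × 3: (-3)·(-20.2) = +60.6 kcal
ΔH = (+17.9) + (+60.6) = 78.5 kcal

ΔH = 78.5 kcal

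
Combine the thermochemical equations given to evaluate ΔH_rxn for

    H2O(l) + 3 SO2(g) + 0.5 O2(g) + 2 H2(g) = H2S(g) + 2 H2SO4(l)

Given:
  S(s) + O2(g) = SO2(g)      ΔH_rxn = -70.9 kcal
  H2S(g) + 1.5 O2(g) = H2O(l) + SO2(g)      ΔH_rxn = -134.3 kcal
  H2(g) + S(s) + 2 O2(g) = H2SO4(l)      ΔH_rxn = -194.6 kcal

equation 1 reversed and × 2: (-2)·(-70.9) = +141.8 kcal
equation 2 reversed: +134.3 kcal
equation 3 × 2: (2)·(-194.6) = -389.2 kcal
ΔH_rxn = (+141.8) + (+134.3) + (-389.2) = -113.1 kcal

ΔH_rxn = -113.1 kcal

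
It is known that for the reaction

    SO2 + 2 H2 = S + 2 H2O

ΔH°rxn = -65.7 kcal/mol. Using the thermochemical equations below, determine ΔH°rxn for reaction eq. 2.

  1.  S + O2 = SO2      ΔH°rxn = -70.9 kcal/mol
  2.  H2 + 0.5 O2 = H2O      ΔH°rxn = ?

ΔH°rxn = -68.3 kcal/mol

eq. 1 reversed (SO2 must end up as a reactant): +70.9 kcal/mol
eq. 2 × 2 (×2 to match 2 H2O in the target): contributes 2·x
-65.7 = (+70.9) + 2·x
x = (-65.7 − (+70.9)) / (2) = -68.3 kcal/mol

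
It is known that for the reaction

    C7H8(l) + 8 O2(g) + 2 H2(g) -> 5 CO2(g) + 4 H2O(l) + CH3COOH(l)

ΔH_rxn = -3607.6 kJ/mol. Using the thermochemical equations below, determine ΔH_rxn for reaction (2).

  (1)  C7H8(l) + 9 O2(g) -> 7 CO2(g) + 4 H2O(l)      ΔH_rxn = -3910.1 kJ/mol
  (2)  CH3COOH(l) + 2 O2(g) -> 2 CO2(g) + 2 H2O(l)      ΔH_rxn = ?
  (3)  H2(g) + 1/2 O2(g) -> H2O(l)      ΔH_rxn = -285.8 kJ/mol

ΔH_rxn = -874.1 kJ/mol

(1) as written: -3910.1 kJ/mol
(2) reversed: contributes −x
(3) × 2: (2)·(-285.8) = -571.6 kJ/mol
-3607.6 = (-3910.1) + (-571.6) − x
x = (-3607.6 − (-4481.7)) / (-1) = -874.1 kJ/mol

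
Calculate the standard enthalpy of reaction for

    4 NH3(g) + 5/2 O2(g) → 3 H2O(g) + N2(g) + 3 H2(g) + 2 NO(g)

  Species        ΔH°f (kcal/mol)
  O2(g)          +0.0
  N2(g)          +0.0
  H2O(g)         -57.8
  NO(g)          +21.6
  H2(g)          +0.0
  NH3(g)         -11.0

Products: 3·(-57.8) + 1·(+0.0) + 3·(+0.0) + 2·(+21.6) = -130.2
Reactants: 4·(-11.0) + 5/2·(+0.0) = -44.0
ΔH° = (-130.2) − (-44.0) = -86.2 kcal/mol

ΔH° = -86.2 kcal/mol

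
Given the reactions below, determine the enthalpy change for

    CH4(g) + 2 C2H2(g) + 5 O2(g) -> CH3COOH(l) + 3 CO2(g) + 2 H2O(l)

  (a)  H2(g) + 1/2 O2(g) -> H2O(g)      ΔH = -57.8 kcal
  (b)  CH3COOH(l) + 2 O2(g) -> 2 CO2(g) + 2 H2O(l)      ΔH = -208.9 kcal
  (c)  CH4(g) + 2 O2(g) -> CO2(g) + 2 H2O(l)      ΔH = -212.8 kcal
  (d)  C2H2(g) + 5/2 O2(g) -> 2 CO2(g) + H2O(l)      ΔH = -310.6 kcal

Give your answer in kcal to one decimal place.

ΔH = -625.1 kcal

(a): not needed (H2(g) appears nowhere else).
(b) reversed (reverse to put CH3COOH(l) on the product side): +208.9 kcal
(c) as written (CH4(g) already on the reactant side): -212.8 kcal
(d) × 2 (×2 to match 2 C2H2(g) in the target): (2)·(-310.6) = -621.2 kcal
Since enthalpy is a state function, ΔH = (-1)·(-208.9) + (1)·(-212.8) + (2)·(-310.6) = -625.1 kcal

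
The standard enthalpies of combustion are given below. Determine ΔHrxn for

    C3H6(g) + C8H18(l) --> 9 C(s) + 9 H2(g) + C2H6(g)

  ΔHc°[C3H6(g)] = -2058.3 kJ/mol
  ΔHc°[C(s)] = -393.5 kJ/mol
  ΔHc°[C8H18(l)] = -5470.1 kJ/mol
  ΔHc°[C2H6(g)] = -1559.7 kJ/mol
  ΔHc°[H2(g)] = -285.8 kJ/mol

ΔHrxn = 145.0 kJ/mol

Using ΔH = Σ nΔHc°(reactants) − Σ nΔHc°(products):
= [1·(-2058.3) + 1·(-5470.1)] − [9·(-393.5) + 9·(-285.8) + 1·(-1559.7)]
= 145.0 kJ/mol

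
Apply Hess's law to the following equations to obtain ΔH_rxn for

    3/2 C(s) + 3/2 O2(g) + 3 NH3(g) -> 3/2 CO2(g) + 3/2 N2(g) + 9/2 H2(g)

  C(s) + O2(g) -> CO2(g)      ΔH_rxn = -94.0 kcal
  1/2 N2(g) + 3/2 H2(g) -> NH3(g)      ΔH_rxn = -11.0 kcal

equation 1 × 3/2: (3/2)·(-94.0) = -141.0 kcal
equation 2 reversed and × 3: (-3)·(-11.0) = +33.0 kcal
ΔH_rxn = (-141.0) + (+33.0) = -108.0 kcal

ΔH_rxn = -108.0 kcal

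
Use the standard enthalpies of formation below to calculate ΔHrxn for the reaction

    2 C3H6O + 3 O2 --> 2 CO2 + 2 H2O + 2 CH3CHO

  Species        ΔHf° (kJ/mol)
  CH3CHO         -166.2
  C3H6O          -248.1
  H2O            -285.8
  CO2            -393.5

ΔHrxn = -1194.8 kJ/mol

Products: 2·(-393.5) + 2·(-285.8) + 2·(-166.2) = -1691.0
Reactants: 2·(-248.1) + 3·(+0.0) = -496.2
ΔHrxn = (-1691.0) − (-496.2) = -1194.8 kJ/mol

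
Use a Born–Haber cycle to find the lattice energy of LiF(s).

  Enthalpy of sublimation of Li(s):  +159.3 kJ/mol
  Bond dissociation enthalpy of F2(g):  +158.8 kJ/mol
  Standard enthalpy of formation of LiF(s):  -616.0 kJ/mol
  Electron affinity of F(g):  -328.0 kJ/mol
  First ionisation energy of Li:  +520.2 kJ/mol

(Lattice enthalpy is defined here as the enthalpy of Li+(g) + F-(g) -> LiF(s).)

U = -1046.9 kJ/mol

ΔHf° = 1·ΔHsub + 1·(ΣIE) + 1/2·D(F2) + 1·EA + U
-616.0 = 1·(+159.3) + 1·(+520.2) + 1/2·(+158.8) + 1·(-328.0) + U
U = -616.0 − (+430.9) = -1046.9 kJ/mol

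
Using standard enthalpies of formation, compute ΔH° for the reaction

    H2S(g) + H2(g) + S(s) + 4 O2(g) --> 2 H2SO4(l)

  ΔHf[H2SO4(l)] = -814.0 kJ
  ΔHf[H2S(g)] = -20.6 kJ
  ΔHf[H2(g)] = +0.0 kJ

Products: 2·(-814.0) = -1628.0
Reactants: 1·(-20.6) + 1·(+0.0) + 1·(+0.0) + 4·(+0.0) = -20.6
ΔH° = (-1628.0) − (-20.6) = -1607.4 kJ

ΔH° = -1607.4 kJ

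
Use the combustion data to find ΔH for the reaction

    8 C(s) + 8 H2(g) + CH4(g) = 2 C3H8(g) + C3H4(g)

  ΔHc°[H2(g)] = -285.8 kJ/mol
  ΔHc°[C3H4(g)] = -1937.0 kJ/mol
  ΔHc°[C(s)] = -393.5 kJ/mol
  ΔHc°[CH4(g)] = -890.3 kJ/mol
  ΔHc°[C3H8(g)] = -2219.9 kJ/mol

ΔH = 52.1 kJ/mol

Using ΔH = Σ nΔHc°(reactants) − Σ nΔHc°(products):
= [8·(-393.5) + 8·(-285.8) + 1·(-890.3)] − [2·(-2219.9) + 1·(-1937.0)]
= 52.1 kJ/mol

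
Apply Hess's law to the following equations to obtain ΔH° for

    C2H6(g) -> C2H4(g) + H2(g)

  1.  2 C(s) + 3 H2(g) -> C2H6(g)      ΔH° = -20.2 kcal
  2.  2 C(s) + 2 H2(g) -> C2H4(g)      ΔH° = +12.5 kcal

eq. 1 reversed: +20.2 kcal
eq. 2 as written: +12.5 kcal
Since enthalpy is a state function, ΔH° = (+20.2) + (+12.5) = 32.7 kcal

ΔH° = 32.7 kcal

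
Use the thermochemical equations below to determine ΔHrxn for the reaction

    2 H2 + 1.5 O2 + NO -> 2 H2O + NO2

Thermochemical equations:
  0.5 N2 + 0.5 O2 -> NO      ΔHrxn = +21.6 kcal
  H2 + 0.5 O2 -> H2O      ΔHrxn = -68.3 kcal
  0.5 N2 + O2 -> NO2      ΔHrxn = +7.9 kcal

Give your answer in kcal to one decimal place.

ΔHrxn = -150.3 kcal

equation 1 reversed (NO must end up as a reactant): -21.6 kcal
equation 2 × 2 (scale by 2 for the 2 H2O): (2)·(-68.3) = -136.6 kcal
equation 3 as written (NO2 already on the product side): +7.9 kcal
Combining the equations, ΔHrxn = (-1)·(+21.6) + (2)·(-68.3) + (1)·(+7.9) = -150.3 kcal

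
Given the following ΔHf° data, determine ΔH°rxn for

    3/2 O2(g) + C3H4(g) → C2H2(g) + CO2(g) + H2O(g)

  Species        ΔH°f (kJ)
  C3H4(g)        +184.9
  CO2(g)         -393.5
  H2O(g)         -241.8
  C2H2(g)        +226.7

ΔH°rxn = -593.5 kJ

ΔH°rxn = Σ nΔHf°(products) − Σ nΔHf°(reactants).
Products: 1·(+226.7) + 1·(-393.5) + 1·(-241.8) = -408.6
Reactants: 3/2·(+0.0) + 1·(+184.9) = +184.9
ΔH°rxn = (-408.6) − (+184.9) = -593.5 kJ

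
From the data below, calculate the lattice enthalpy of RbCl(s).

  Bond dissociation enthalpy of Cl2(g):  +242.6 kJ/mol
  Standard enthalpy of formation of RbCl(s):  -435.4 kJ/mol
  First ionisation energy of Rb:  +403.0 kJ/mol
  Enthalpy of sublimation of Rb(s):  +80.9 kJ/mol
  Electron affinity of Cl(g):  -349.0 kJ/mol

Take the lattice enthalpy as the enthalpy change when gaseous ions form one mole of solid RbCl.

ΔHf° = 1·ΔHsub + 1·(ΣIE) + 1/2·D(Cl2) + 1·EA + U
-435.4 = 1·(+80.9) + 1·(+403.0) + 1/2·(+242.6) + 1·(-349.0) + U
U = -435.4 − (+256.2) = -691.6 kJ/mol

U = -691.6 kJ/mol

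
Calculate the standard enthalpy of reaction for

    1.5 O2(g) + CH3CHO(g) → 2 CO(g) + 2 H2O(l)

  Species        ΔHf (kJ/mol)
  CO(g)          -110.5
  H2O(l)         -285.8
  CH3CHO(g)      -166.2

Products: 2·(-110.5) + 2·(-285.8) = -792.6
Reactants: 3/2·(+0.0) + 1·(-166.2) = -166.2
ΔHrxn = (-792.6) − (-166.2) = -626.4 kJ/mol

ΔHrxn = -626.4 kJ/mol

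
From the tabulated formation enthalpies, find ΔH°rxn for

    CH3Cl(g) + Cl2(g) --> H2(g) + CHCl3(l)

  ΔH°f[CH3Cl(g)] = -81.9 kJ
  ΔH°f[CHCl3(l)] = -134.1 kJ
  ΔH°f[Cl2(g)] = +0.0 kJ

ΔH°rxn = -52.2 kJ

Products: 1·(+0.0) + 1·(-134.1) = -134.1
Reactants: 1·(-81.9) + 1·(+0.0) = -81.9
ΔH°rxn = (-134.1) − (-81.9) = -52.2 kJ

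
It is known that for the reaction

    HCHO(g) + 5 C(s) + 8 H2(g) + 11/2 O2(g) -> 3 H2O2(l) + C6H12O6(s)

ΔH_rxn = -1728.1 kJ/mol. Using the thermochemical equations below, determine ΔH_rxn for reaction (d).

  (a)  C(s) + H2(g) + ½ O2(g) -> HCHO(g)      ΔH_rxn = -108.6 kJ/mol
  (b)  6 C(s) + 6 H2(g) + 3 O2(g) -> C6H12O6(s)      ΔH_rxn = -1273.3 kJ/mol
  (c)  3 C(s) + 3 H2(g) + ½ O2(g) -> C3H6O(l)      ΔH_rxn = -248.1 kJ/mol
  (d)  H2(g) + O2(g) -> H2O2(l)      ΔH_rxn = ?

ΔH_rxn = -187.8 kJ/mol

(a) reversed (HCHO(g) must end up as a reactant): +108.6 kJ/mol
(b) as written (C6H12O6(s) already on the product side): -1273.3 kJ/mol
(c): not needed (C3H6O(l) appears nowhere else).
(d) × 3 (×3 to match 3 H2O2(l) in the target): contributes 3·x
-1728.1 = (+108.6) + (-1273.3) + 3·x
x = (-1728.1 − (-1164.7)) / (3) = -187.8 kJ/mol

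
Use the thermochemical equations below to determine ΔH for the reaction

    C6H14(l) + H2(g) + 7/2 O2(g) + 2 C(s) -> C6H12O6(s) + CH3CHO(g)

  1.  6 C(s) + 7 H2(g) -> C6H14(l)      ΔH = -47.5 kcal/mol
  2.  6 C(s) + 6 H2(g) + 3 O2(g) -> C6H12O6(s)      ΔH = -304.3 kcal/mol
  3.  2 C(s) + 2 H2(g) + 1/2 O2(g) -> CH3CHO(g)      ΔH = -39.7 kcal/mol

ΔH = -296.5 kcal/mol

eq. 1 reversed (reverse to put C6H14(l) on the reactant side): +47.5 kcal/mol
eq. 2 as written (C6H12O6(s) already on the product side): -304.3 kcal/mol
eq. 3 as written (CH3CHO(g) already on the product side): -39.7 kcal/mol
By Hess's law, ΔH = (-1)·(-47.5) + (1)·(-304.3) + (1)·(-39.7) = -296.5 kcal/mol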